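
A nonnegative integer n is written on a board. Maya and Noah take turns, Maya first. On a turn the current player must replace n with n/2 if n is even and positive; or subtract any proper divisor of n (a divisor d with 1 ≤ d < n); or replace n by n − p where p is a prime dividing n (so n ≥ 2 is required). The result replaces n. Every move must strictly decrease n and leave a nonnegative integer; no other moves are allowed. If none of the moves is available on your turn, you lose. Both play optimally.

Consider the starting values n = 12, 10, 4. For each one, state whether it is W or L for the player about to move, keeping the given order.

Positions with no move are L. A position that does have a move is losing for the player to move precisely when every available move leads to a winning position for the opponent. Fill in the labels:
n=0: no move → L
n=1: no move → L
n=2: W (go to 0, an L position)
n=3: W (go to 0, an L position)
n=4: L (options 2(W), 3(W) are all W)
n=5: W (go to 0, an L position)
n=6: W (go to 4, an L position)
n=7: W (go to 0, an L position)
n=8: W (go to 4, an L position)
n=9: L (options 6(W), 8(W) are all W)
n=10: W (go to 9, an L position)
n=11: W (go to 0, an L position)
n=12: W (go to 9, an L position)

12: W, 10: W, 4: L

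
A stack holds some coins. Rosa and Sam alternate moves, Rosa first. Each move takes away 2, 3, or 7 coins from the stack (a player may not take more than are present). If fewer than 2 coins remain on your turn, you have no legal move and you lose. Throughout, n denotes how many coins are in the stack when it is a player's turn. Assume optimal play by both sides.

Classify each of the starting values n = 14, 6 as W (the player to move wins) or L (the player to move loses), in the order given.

14: W, 6: L

Work bottom-up. With no move the player to move loses. Otherwise the position is W if at least one move leads to an L position for the opponent, and L if every move leads to a W.
n=0: no move → L
n=1: no move → L
n=2: can move to 0, which is L ⇒ W
n=3: can move to 1, which is L ⇒ W
n=4: can move to 1, which is L ⇒ W
n=5: moves to 3(W), 2(W); every one is W ⇒ L
n=6: moves to 4(W), 3(W); every one is W ⇒ L
n=7: can move to 5, which is L ⇒ W
n=8: can move to 6, which is L ⇒ W
n=9: can move to 6, which is L ⇒ W
n=10: moves to 8(W), 7(W), 3(W); every one is W ⇒ L
n=11: moves to 9(W), 8(W), 4(W); every one is W ⇒ L
n=12: can move to 10, which is L ⇒ W
n=13: can move to 11, which is L ⇒ W
n=14: can move to 11, which is L ⇒ W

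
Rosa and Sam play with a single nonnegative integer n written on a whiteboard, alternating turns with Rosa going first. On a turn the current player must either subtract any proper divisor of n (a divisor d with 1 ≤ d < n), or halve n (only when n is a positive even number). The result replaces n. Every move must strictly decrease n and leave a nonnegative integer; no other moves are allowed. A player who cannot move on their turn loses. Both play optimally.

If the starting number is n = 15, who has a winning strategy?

Sam wins.

Positions with no move are L. A position that does have a move is losing for the player to move precisely when every available move leads to a winning position for the opponent. Fill in the labels:
n=0: no move → L
n=1: no move → L
n=2: W (go to 1, an L position)
n=3: L (sole option 2(W) is W)
n=4: W (go to 3, an L position)
n=5: L (sole option 4(W) is W)
n=6: W (go to 3, an L position)
n=7: L (sole option 6(W) is W)
n=8: W (go to 7, an L position)
n=9: L (options 6(W), 8(W) are all W)
n=10: W (go to 5, an L position)
n=11: L (sole option 10(W) is W)
n=12: W (go to 9, an L position)
n=13: L (sole option 12(W) is W)
n=14: W (go to 7, an L position)
n=15: L (options 10(W), 12(W), 14(W) are all W)
Every move from 15 reaches a W position, so the mover loses.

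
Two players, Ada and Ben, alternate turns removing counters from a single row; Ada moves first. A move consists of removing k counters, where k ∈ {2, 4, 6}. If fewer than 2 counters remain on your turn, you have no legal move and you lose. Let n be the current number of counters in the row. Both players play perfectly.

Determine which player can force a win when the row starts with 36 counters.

Compute win/loss labels from the base case upward. A position with no move is L. Any other position is W if it can reach an L in one move, else L.
n=0: no move → L
n=1: no move → L
n=2: →0(L), so W
n=3: →1(L), so W
n=4: →0(L), so W
n=5: →1(L), so W
n=6: →0(L), so W
n=7: →1(L), so W
n=8: →6(W), 4(W), 2(W) — all W, so L
n=9: →7(W), 5(W), 3(W) — all W, so L
n=10: →8(L), so W
n=11: →9(L), so W
n=12: →8(L), so W
n=13: →9(L), so W
n=14: →8(L), so W
n=15: →9(L), so W
n=16: →14(W), 12(W), 10(W) — all W, so L
n=17: →15(W), 13(W), 11(W) — all W, so L
n=18: →16(L), so W
n=19: →17(L), so W
n=20: →16(L), so W
n=21: →17(L), so W
n=22: →16(L), so W
n=23: →17(L), so W
n=24: →22(W), 20(W), 18(W) — all W, so L
n=25: →23(W), 21(W), 19(W) — all W, so L
n=26: →24(L), so W
n=27: →25(L), so W
n=28: →24(L), so W
n=29: →25(L), so W
n=30: →24(L), so W
n=31: →25(L), so W
n=32: →30(W), 28(W), 26(W) — all W, so L
n=33: →31(W), 29(W), 27(W) — all W, so L
n=34: →32(L), so W
n=35: →33(L), so W
n=36: →32(L), so W
The starting position 36 is W: Ada should remove 4, leaving 32, handing over an L position.

Ada wins.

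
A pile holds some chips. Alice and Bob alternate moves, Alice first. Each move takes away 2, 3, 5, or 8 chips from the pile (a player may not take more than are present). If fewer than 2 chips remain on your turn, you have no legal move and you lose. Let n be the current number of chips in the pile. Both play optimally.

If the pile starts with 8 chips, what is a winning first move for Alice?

Label each position W (a win for the player to move) or L (a loss). A position with no legal move is L; any other position is W exactly when some move reaches an L, and L when every move reaches a W.
n=0: no move → L
n=1: no move → L
n=2: can move to 0, which is L ⇒ W
n=3: can move to 1, which is L ⇒ W
n=4: can move to 1, which is L ⇒ W
n=5: can move to 0, which is L ⇒ W
n=6: can move to 1, which is L ⇒ W
n=7: moves to 5(W), 4(W), 2(W); every one is W ⇒ L
n=8: can move to 0, which is L ⇒ W
From 8, the L positions reachable in one move are: 0.

Remove 8, leaving 0.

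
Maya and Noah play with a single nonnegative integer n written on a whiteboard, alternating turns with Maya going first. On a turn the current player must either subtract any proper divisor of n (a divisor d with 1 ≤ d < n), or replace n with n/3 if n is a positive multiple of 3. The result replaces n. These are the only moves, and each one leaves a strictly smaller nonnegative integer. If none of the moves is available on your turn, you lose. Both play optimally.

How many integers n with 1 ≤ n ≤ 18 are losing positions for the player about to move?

8

Label each position W (a win for the player to move) or L (a loss). A position with no legal move is L; any other position is W exactly when some move reaches an L, and L when every move reaches a W.
n=0: no move → L
n=1: no move → L
n=2: can move to 1, which is L ⇒ W
n=3: can move to 1, which is L ⇒ W
n=4: moves to 2(W), 3(W); every one is W ⇒ L
n=5: can move to 4, which is L ⇒ W
n=6: can move to 4, which is L ⇒ W
n=7: the only move is to 6(W), a W ⇒ L
n=8: can move to 4, which is L ⇒ W
n=9: moves to 3(W), 6(W), 8(W); every one is W ⇒ L
n=10: can move to 9, which is L ⇒ W
n=11: the only move is to 10(W), a W ⇒ L
n=12: can move to 4, which is L ⇒ W
n=13: the only move is to 12(W), a W ⇒ L
n=14: can move to 7, which is L ⇒ W
n=15: moves to 5(W), 10(W), 12(W), 14(W); every one is W ⇒ L
n=16: can move to 15, which is L ⇒ W
n=17: the only move is to 16(W), a W ⇒ L
n=18: can move to 9, which is L ⇒ W
L entries with 1 ≤ n ≤ 18 (n=0 is outside the asked range and is not counted): n = 1, 4, 7, 9, 11, 13, 15, 17; that makes 8.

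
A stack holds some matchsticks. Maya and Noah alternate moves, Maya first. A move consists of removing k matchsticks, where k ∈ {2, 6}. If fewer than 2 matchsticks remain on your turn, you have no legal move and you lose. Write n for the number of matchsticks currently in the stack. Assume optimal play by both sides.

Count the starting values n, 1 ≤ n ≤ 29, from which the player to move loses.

15

Positions with no move are L. A position that does have a move is losing for the player to move precisely when every available move leads to a winning position for the opponent. Fill in the labels:
n=0: no move → L
n=1: no move → L
n=2: reaches L-position 0 → W
n=3: reaches L-position 1 → W
n=4: only reaches 2(W), which is W → L
n=5: only reaches 3(W), which is W → L
n=6: reaches L-position 4 → W
n=7: reaches L-position 5 → W
n=8: only reaches 6(W), 2(W), all W → L
n=9: only reaches 7(W), 3(W), all W → L
n=10: reaches L-position 8 → W
n=11: reaches L-position 9 → W
n=12: only reaches 10(W), 6(W), all W → L
n=13: only reaches 11(W), 7(W), all W → L
n=14: reaches L-position 12 → W
n=15: reaches L-position 13 → W
n=16: only reaches 14(W), 10(W), all W → L
n=17: only reaches 15(W), 11(W), all W → L
n=18: reaches L-position 16 → W
n=19: reaches L-position 17 → W
n=20: only reaches 18(W), 14(W), all W → L
n=21: only reaches 19(W), 15(W), all W → L
n=22: reaches L-position 20 → W
n=23: reaches L-position 21 → W
n=24: only reaches 22(W), 18(W), all W → L
n=25: only reaches 23(W), 19(W), all W → L
n=26: reaches L-position 24 → W
n=27: reaches L-position 25 → W
n=28: only reaches 26(W), 22(W), all W → L
n=29: only reaches 27(W), 23(W), all W → L
L entries with 1 ≤ n ≤ 29 (n=0 is outside the asked range and is not counted): n = 1, 4, 5, 8, 9, 12, 13, 16, 17, 20, 21, 24, 25, 28, 29; that makes 15.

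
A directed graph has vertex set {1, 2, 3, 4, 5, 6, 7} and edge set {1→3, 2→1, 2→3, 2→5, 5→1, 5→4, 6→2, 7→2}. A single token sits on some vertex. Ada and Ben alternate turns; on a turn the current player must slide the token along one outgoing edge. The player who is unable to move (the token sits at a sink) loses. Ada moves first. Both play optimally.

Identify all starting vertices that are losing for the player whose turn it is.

3, 4, 6, 7

Compute win/loss labels from the base case upward. A position with no move is L. Any other position is W if it can reach an L in one move, else L.
Every edge goes from a vertex to one that appears earlier in the order 4, 3, 1, 5, 2, 7, 6, so processing vertices in that order labels each vertex after all of its successors.
4: no outgoing edge → L
3: no outgoing edge → L
1: reaches L-position 3 → W
5: reaches L-position 4 → W
2: reaches L-position 3 → W
7: only reaches 2(W), which is W → L
6: only reaches 2(W), which is W → L
The losing starting vertices are exactly the entries labelled L in this table (4 of them).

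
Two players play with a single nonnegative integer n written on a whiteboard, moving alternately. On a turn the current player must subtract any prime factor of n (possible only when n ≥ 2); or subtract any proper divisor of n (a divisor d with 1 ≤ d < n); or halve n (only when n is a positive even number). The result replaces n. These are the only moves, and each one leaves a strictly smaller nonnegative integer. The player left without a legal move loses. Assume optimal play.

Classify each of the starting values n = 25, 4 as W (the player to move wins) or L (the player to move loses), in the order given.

25: W, 4: L

Work bottom-up. With no move the player to move loses. Otherwise the position is W if at least one move leads to an L position for the opponent, and L if every move leads to a W.
n=0: no move → L
n=1: no move → L
n=2: →0(L), so W
n=3: →0(L), so W
n=4: →2(W), 3(W) — all W, so L
n=5: →0(L), so W
n=6: →4(L), so W
n=7: →0(L), so W
n=8: →4(L), so W
n=9: →6(W), 8(W) — all W, so L
n=10: →9(L), so W
n=11: →0(L), so W
n=12: →9(L), so W
n=13: →0(L), so W
n=14: →7(W), 12(W), 13(W) — all W, so L
n=15: →14(L), so W
n=16: →14(L), so W
n=17: →0(L), so W
n=18: →9(L), so W
n=19: →0(L), so W
n=20: →10(W), 15(W), 16(W), 18(W), 19(W) — all W, so L
n=21: →14(L), so W
n=22: →20(L), so W
n=23: →0(L), so W
n=24: →20(L), so W
n=25: →20(L), so W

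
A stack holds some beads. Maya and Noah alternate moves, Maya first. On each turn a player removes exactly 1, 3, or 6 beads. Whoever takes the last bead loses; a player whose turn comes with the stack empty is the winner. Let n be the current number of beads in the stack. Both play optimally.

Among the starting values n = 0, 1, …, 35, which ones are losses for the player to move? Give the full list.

Compute win/loss labels from the base case upward. A position with no move is W. Any other position is W if it can reach an L in one move, else L.
n=0: no move; the opponent has just taken the last bead and therefore loses → W
n=1: →0(W) only, which is W, so L
n=2: →1(L), so W
n=3: →2(W), 0(W) — all W, so L
n=4: →3(L), so W
n=5: →4(W), 2(W) — all W, so L
n=6: →5(L), so W
n=7: →1(L), so W
n=8: →5(L), so W
n=9: →3(L), so W
n=10: →9(W), 7(W), 4(W) — all W, so L
n=11: →10(L), so W
n=12: →11(W), 9(W), 6(W) — all W, so L
n=13: →12(L), so W
n=14: →13(W), 11(W), 8(W) — all W, so L
n=15: →14(L), so W
n=16: →10(L), so W
n=17: →14(L), so W
n=18: →12(L), so W
n=19: →18(W), 16(W), 13(W) — all W, so L
n=20: →19(L), so W
n=21: →20(W), 18(W), 15(W) — all W, so L
n=22: →21(L), so W
n=23: →22(W), 20(W), 17(W) — all W, so L
n=24: →23(L), so W
n=25: →19(L), so W
n=26: →23(L), so W
n=27: →21(L), so W
n=28: →27(W), 25(W), 22(W) — all W, so L
n=29: →28(L), so W
n=30: →29(W), 27(W), 24(W) — all W, so L
n=31: →30(L), so W
n=32: →31(W), 29(W), 26(W) — all W, so L
n=33: →32(L), so W
n=34: →28(L), so W
n=35: →32(L), so W
The losing starting values of n are exactly the entries labelled L in this table (12 of them).

1, 3, 5, 10, 12, 14, 19, 21, 23, 28, 30, 32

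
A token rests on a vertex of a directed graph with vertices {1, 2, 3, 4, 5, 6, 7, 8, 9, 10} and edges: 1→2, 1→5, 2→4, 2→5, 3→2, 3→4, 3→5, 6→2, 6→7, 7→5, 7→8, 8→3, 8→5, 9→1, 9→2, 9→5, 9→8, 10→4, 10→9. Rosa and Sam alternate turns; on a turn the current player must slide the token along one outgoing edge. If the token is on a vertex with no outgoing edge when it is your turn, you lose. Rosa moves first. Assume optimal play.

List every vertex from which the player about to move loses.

Compute win/loss labels from the base case upward. A position with no move is L. Any other position is W if it can reach an L in one move, else L.
Every edge goes from a vertex to one that appears earlier in the order 5, 4, 2, 3, 8, 1, 9, 7, 10, 6, so processing vertices in that order labels each vertex after all of its successors.
5: no outgoing edge → L
4: no outgoing edge → L
2: reaches L-position 4 → W
3: reaches L-position 4 → W
8: reaches L-position 5 → W
1: reaches L-position 5 → W
9: reaches L-position 5 → W
7: reaches L-position 5 → W
10: reaches L-position 4 → W
6: only reaches 7(W), 2(W), all W → L
Reading off the rows marked L gives the requested list; there are 3 such vertices.

4, 5, 6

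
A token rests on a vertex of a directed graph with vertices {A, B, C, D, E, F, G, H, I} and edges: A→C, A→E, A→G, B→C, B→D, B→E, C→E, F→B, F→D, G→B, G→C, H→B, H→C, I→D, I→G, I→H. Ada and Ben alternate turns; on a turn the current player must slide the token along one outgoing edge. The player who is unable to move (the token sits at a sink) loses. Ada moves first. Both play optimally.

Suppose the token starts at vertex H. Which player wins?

Ben wins.

Compute win/loss labels from the base case upward. A position with no move is L. Any other position is W if it can reach an L in one move, else L.
Every edge goes from a vertex to one that appears earlier in the order E, D, C, B, G, H, A, I, F, so processing vertices in that order labels each vertex after all of its successors.
E: no outgoing edge → L
D: no outgoing edge → L
C: W (go to E, an L position)
B: W (go to D, an L position)
G: L (options B(W), C(W) are all W)
H: L (options B(W), C(W) are all W)
A: W (go to G, an L position)
I: W (go to H, an L position)
F: W (go to D, an L position)
The starting position H is L: whatever Ada does, the opponent receives a W position.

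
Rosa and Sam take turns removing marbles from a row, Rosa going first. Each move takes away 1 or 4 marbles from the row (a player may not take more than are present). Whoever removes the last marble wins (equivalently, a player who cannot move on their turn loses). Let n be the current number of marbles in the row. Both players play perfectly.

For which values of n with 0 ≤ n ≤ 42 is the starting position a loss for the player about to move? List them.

0, 2, 5, 7, 10, 12, 15, 17, 20, 22, 25, 27, 30, 32, 35, 37, 40, 42

Label each position W (a win for the player to move) or L (a loss). A position with no legal move is L; any other position is W exactly when some move reaches an L, and L when every move reaches a W.
n=0: no move → L
n=1: →0(L), so W
n=2: →1(W) only, which is W, so L
n=3: →2(L), so W
n=4: →0(L), so W
n=5: →4(W), 1(W) — all W, so L
n=6: →5(L), so W
n=7: →6(W), 3(W) — all W, so L
n=8: →7(L), so W
n=9: →5(L), so W
n=10: →9(W), 6(W) — all W, so L
n=11: →10(L), so W
n=12: →11(W), 8(W) — all W, so L
n=13: →12(L), so W
n=14: →10(L), so W
n=15: →14(W), 11(W) — all W, so L
n=16: →15(L), so W
n=17: →16(W), 13(W) — all W, so L
n=18: →17(L), so W
n=19: →15(L), so W
n=20: →19(W), 16(W) — all W, so L
n=21: →20(L), so W
n=22: →21(W), 18(W) — all W, so L
n=23: →22(L), so W
n=24: →20(L), so W
n=25: →24(W), 21(W) — all W, so L
n=26: →25(L), so W
n=27: →26(W), 23(W) — all W, so L
n=28: →27(L), so W
n=29: →25(L), so W
n=30: →29(W), 26(W) — all W, so L
n=31: →30(L), so W
n=32: →31(W), 28(W) — all W, so L
n=33: →32(L), so W
n=34: →30(L), so W
n=35: →34(W), 31(W) — all W, so L
n=36: →35(L), so W
n=37: →36(W), 33(W) — all W, so L
n=38: →37(L), so W
n=39: →35(L), so W
n=40: →39(W), 36(W) — all W, so L
n=41: →40(L), so W
n=42: →41(W), 38(W) — all W, so L
Reading off the rows marked L gives the requested list; there are 18 such values of n.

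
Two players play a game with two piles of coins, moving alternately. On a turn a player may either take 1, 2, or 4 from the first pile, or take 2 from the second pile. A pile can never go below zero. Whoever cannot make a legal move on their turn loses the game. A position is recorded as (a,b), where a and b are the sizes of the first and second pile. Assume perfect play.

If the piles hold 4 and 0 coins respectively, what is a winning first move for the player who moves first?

Label each position W (a win for the player to move) or L (a loss). A position with no legal move is L; any other position is W exactly when some move reaches an L, and L when every move reaches a W.
No move ever increases a pile, so every position that can arise here has a ≤ 4 and b ≤ 0; it is enough to label the cells with 0 ≤ a ≤ 4 and 0 ≤ b ≤ 0.
Every move lowers a or b (never raises either), so fill the grid row by row in increasing a, and left to right within a row: each cell's successors are then already labelled.
      b=0
a=0:    L
a=1:    W
a=2:    W
a=3:    L
a=4:    W
Cells with no legal move (terminal, hence L): (0,0).
The remaining L cells, each justified by listing all of its moves:
(3,0): only reaches (2,0)(W), (1,0)(W), all W → L
Every other cell has at least one move into one of the L cells above, so it is W.
From (4,0), the L positions reachable in one move are: (3,0), (0,0). Any move reaching one of these is winning.

Move to (3,0).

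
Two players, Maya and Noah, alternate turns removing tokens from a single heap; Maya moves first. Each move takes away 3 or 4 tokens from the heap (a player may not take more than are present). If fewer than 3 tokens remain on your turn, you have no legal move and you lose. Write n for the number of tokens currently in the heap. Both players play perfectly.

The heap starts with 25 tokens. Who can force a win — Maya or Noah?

Label each position W (a win for the player to move) or L (a loss). A position with no legal move is L; any other position is W exactly when some move reaches an L, and L when every move reaches a W.
n=0: no move → L
n=1: no move → L
n=2: no move → L
n=3: can move to 0, which is L ⇒ W
n=4: can move to 1, which is L ⇒ W
n=5: can move to 2, which is L ⇒ W
n=6: can move to 2, which is L ⇒ W
n=7: moves to 4(W), 3(W); every one is W ⇒ L
n=8: moves to 5(W), 4(W); every one is W ⇒ L
n=9: moves to 6(W), 5(W); every one is W ⇒ L
n=10: can move to 7, which is L ⇒ W
n=11: can move to 8, which is L ⇒ W
n=12: can move to 9, which is L ⇒ W
n=13: can move to 9, which is L ⇒ W
n=14: moves to 11(W), 10(W); every one is W ⇒ L
n=15: moves to 12(W), 11(W); every one is W ⇒ L
n=16: moves to 13(W), 12(W); every one is W ⇒ L
n=17: can move to 14, which is L ⇒ W
n=18: can move to 15, which is L ⇒ W
n=19: can move to 16, which is L ⇒ W
n=20: can move to 16, which is L ⇒ W
n=21: moves to 18(W), 17(W); every one is W ⇒ L
n=22: moves to 19(W), 18(W); every one is W ⇒ L
n=23: moves to 20(W), 19(W); every one is W ⇒ L
n=24: can move to 21, which is L ⇒ W
n=25: can move to 22, which is L ⇒ W
The starting position 25 is W: Maya should remove 3, leaving 22, handing over an L position.

Maya wins.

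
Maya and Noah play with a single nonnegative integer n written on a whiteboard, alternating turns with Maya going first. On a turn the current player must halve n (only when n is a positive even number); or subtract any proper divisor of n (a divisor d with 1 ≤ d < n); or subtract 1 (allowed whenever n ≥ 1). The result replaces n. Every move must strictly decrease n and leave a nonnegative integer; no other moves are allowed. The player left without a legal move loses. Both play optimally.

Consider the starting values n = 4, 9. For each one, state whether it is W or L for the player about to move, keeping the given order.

Positions with no move are L. A position that does have a move is losing for the player to move precisely when every available move leads to a winning position for the opponent. Fill in the labels:
n=0: no move → L
n=1: W (go to 0, an L position)
n=2: L (sole option 1(W) is W)
n=3: W (go to 2, an L position)
n=4: W (go to 2, an L position)
n=5: L (sole option 4(W) is W)
n=6: W (go to 5, an L position)
n=7: L (sole option 6(W) is W)
n=8: W (go to 7, an L position)
n=9: L (options 6(W), 8(W) are all W)

4: W, 9: L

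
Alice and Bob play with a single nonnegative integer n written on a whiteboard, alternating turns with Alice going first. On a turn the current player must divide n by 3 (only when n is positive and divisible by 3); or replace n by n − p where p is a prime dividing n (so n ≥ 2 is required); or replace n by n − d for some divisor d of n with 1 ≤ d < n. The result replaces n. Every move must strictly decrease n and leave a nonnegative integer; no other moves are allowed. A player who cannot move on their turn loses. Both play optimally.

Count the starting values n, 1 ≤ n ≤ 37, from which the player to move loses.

8

Use the standard recursion: the mover loses at a terminal position; elsewhere, the mover wins exactly when some move hands the opponent an L position.
n=0: no move → L
n=1: no move → L
n=2: reaches L-position 0 → W
n=3: reaches L-position 0 → W
n=4: only reaches 2(W), 3(W), all W → L
n=5: reaches L-position 0 → W
n=6: reaches L-position 4 → W
n=7: reaches L-position 0 → W
n=8: reaches L-position 4 → W
n=9: only reaches 3(W), 6(W), 8(W), all W → L
n=10: reaches L-position 9 → W
n=11: reaches L-position 0 → W
n=12: reaches L-position 4 → W
n=13: reaches L-position 0 → W
n=14: only reaches 7(W), 12(W), 13(W), all W → L
n=15: reaches L-position 14 → W
n=16: reaches L-position 14 → W
n=17: reaches L-position 0 → W
n=18: reaches L-position 9 → W
n=19: reaches L-position 0 → W
n=20: only reaches 10(W), 15(W), 16(W), 18(W), 19(W), all W → L
n=21: reaches L-position 14 → W
n=22: reaches L-position 20 → W
n=23: reaches L-position 0 → W
n=24: reaches L-position 20 → W
n=25: reaches L-position 20 → W
n=26: only reaches 13(W), 24(W), 25(W), all W → L
n=27: reaches L-position 9 → W
n=28: reaches L-position 14 → W
n=29: reaches L-position 0 → W
n=30: reaches L-position 20 → W
n=31: reaches L-position 0 → W
n=32: only reaches 16(W), 24(W), 28(W), 30(W), 31(W), all W → L
n=33: reaches L-position 32 → W
n=34: reaches L-position 32 → W
n=35: only reaches 28(W), 30(W), 34(W), all W → L
n=36: reaches L-position 32 → W
n=37: reaches L-position 0 → W
L entries with 1 ≤ n ≤ 37 (n=0 is outside the asked range and is not counted): n = 1, 4, 9, 14, 20, 26, 32, 35; that makes 8.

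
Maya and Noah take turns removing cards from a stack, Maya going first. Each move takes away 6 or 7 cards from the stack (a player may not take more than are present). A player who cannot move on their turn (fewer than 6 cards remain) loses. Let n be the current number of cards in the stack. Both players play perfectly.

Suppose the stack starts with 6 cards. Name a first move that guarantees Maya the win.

Remove 6, leaving 0.

Label each position W (a win for the player to move) or L (a loss). A position with no legal move is L; any other position is W exactly when some move reaches an L, and L when every move reaches a W.
n=0: no move → L
n=1: no move → L
n=2: no move → L
n=3: no move → L
n=4: no move → L
n=5: no move → L
n=6: →0(L), so W
From 6, the L positions reachable in one move are: 0.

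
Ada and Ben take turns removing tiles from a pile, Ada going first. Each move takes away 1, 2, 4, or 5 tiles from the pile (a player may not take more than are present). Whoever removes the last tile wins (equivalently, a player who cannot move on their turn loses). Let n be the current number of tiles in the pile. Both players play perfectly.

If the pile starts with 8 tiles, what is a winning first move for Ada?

Positions with no move are L. A position that does have a move is losing for the player to move precisely when every available move leads to a winning position for the opponent. Fill in the labels:
n=0: no move → L
n=1: can move to 0, which is L ⇒ W
n=2: can move to 0, which is L ⇒ W
n=3: moves to 2(W), 1(W); every one is W ⇒ L
n=4: can move to 3, which is L ⇒ W
n=5: can move to 3, which is L ⇒ W
n=6: moves to 5(W), 4(W), 2(W), 1(W); every one is W ⇒ L
n=7: can move to 6, which is L ⇒ W
n=8: can move to 6, which is L ⇒ W
From 8, the L positions reachable in one move are: 6, 3. Any move reaching one of these is winning.

Remove 2, leaving 6.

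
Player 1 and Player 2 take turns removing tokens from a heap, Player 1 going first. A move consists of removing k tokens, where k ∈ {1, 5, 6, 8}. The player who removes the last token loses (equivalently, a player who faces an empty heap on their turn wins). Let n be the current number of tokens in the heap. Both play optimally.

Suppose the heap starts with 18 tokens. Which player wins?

Positions with no move are W. A position that does have a move is losing for the player to move precisely when every available move leads to a winning position for the opponent. Fill in the labels:
n=0: no move; the opponent has just taken the last token and therefore loses → W
n=1: →0(W) only, which is W, so L
n=2: →1(L), so W
n=3: →2(W) only, which is W, so L
n=4: →3(L), so W
n=5: →4(W), 0(W) — all W, so L
n=6: →5(L), so W
n=7: →1(L), so W
n=8: →3(L), so W
n=9: →3(L), so W
n=10: →5(L), so W
n=11: →5(L), so W
n=12: →11(W), 7(W), 6(W), 4(W) — all W, so L
n=13: →12(L), so W
n=14: →13(W), 9(W), 8(W), 6(W) — all W, so L
n=15: →14(L), so W
n=16: →15(W), 11(W), 10(W), 8(W) — all W, so L
n=17: →16(L), so W
n=18: →12(L), so W
The starting position 18 is W: Player 1 should remove 6, leaving 12, handing over an L position.

Player 1 wins.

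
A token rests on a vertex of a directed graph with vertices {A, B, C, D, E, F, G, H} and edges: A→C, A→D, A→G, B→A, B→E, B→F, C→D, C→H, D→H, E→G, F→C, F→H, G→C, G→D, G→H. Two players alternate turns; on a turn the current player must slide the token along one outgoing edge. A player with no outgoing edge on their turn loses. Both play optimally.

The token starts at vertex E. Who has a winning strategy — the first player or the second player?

The second player wins.

Classify positions by backward induction: terminal positions (no move available) are L. From any other position, the mover wins iff some move reaches an L.
Every edge goes from a vertex to one that appears earlier in the order H, D, C, G, A, F, E, B, so processing vertices in that order labels each vertex after all of its successors.
H: no outgoing edge → L
D: W (go to H, an L position)
C: W (go to H, an L position)
G: W (go to H, an L position)
A: L (options G(W), C(W), D(W) are all W)
F: W (go to H, an L position)
E: L (sole option G(W) is W)
B: W (go to E, an L position)
The starting position E is L: whatever the player to move does, the opponent receives a W position.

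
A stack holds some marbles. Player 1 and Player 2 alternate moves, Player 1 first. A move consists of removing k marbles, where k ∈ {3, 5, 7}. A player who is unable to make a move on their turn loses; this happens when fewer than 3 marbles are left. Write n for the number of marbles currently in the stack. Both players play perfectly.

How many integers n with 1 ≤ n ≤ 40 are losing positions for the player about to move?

Build the W/L table. Terminal = L. A non-terminal position is W if it has a move to some L; otherwise it is L.
n=0: no move → L
n=1: no move → L
n=2: no move → L
n=3: W (go to 0, an L position)
n=4: W (go to 1, an L position)
n=5: W (go to 2, an L position)
n=6: W (go to 1, an L position)
n=7: W (go to 2, an L position)
n=8: W (go to 1, an L position)
n=9: W (go to 2, an L position)
n=10: L (options 7(W), 5(W), 3(W) are all W)
n=11: L (options 8(W), 6(W), 4(W) are all W)
n=12: L (options 9(W), 7(W), 5(W) are all W)
n=13: W (go to 10, an L position)
n=14: W (go to 11, an L position)
n=15: W (go to 12, an L position)
n=16: W (go to 11, an L position)
n=17: W (go to 12, an L position)
n=18: W (go to 11, an L position)
n=19: W (go to 12, an L position)
n=20: L (options 17(W), 15(W), 13(W) are all W)
n=21: L (options 18(W), 16(W), 14(W) are all W)
n=22: L (options 19(W), 17(W), 15(W) are all W)
n=23: W (go to 20, an L position)
n=24: W (go to 21, an L position)
n=25: W (go to 22, an L position)
n=26: W (go to 21, an L position)
n=27: W (go to 22, an L position)
n=28: W (go to 21, an L position)
n=29: W (go to 22, an L position)
n=30: L (options 27(W), 25(W), 23(W) are all W)
n=31: L (options 28(W), 26(W), 24(W) are all W)
n=32: L (options 29(W), 27(W), 25(W) are all W)
n=33: W (go to 30, an L position)
n=34: W (go to 31, an L position)
n=35: W (go to 32, an L position)
n=36: W (go to 31, an L position)
n=37: W (go to 32, an L position)
n=38: W (go to 31, an L position)
n=39: W (go to 32, an L position)
n=40: L (options 37(W), 35(W), 33(W) are all W)
L entries with 1 ≤ n ≤ 40 (n=0 is outside the asked range and is not counted): n = 1, 2, 10, 11, 12, 20, 21, 22, 30, 31, 32, 40; that makes 12.

12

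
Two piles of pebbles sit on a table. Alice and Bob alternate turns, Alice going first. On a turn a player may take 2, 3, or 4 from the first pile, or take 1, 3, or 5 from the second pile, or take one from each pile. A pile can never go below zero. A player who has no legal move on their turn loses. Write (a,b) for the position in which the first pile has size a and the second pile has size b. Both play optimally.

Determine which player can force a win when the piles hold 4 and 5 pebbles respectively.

Bob wins.

Classify positions by backward induction: terminal positions (no move available) are L. From any other position, the mover wins iff some move reaches an L.
No move ever increases a pile, so every position that can arise here has a ≤ 4 and b ≤ 5; it is enough to label the cells with 0 ≤ a ≤ 4 and 0 ≤ b ≤ 5.
Every move lowers a or b (never raises either), so fill the grid row by row in increasing a, and left to right within a row: each cell's successors are then already labelled.
      b=0  b=1  b=2  b=3  b=4  b=5
a=0:    L    W    L    W    L    W
a=1:    L    W    L    W    L    W
a=2:    W    W    W    W    W    W
a=3:    W    L    W    L    W    L
a=4:    W    L    W    L    W    L
Cells with no legal move (terminal, hence L): (0,0), (1,0).
The remaining L cells, each justified by listing all of its moves:
(0,2): only reaches (0,1)(W), which is W → L
(0,4): only reaches (0,3)(W), (0,1)(W), all W → L
(1,2): only reaches (1,1)(W), (0,1)(W), all W → L
(1,4): only reaches (1,3)(W), (1,1)(W), (0,3)(W), all W → L
(3,1): only reaches (1,1)(W), (0,1)(W), (3,0)(W), (2,0)(W), all W → L
(3,3): only reaches (1,3)(W), (0,3)(W), (3,2)(W), (3,0)(W), (2,2)(W), all W → L
(3,5): only reaches (1,5)(W), (0,5)(W), (3,4)(W), (3,2)(W), (3,0)(W), (2,4)(W), all W → L
(4,1): only reaches (2,1)(W), (1,1)(W), (0,1)(W), (4,0)(W), (3,0)(W), all W → L
(4,3): only reaches (2,3)(W), (1,3)(W), (0,3)(W), (4,2)(W), (4,0)(W), (3,2)(W), all W → L
(4,5): only reaches (2,5)(W), (1,5)(W), (0,5)(W), (4,4)(W), (4,2)(W), (4,0)(W), (3,4)(W), all W → L
Every other cell has at least one move into one of the L cells above, so it is W.
The starting position (4,5) is L: whatever Alice does, the opponent receives a W position.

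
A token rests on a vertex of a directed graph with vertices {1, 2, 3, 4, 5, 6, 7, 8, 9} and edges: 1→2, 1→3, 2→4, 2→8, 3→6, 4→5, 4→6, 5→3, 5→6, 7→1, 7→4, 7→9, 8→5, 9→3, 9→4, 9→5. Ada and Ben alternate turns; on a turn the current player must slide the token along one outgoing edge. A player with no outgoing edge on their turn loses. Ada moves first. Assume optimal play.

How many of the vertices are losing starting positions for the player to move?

Classify positions by backward induction: terminal positions (no move available) are L. From any other position, the mover wins iff some move reaches an L.
Every edge goes from a vertex to one that appears earlier in the order 6, 3, 5, 8, 4, 2, 1, 9, 7, so processing vertices in that order labels each vertex after all of its successors.
6: no outgoing edge → L
3: W (go to 6, an L position)
5: W (go to 6, an L position)
8: L (sole option 5(W) is W)
4: W (go to 6, an L position)
2: W (go to 8, an L position)
1: L (options 2(W), 3(W) are all W)
9: L (options 4(W), 5(W), 3(W) are all W)
7: W (go to 9, an L position)
The L vertices are 1, 6, 8, 9; that is 4 in all.

4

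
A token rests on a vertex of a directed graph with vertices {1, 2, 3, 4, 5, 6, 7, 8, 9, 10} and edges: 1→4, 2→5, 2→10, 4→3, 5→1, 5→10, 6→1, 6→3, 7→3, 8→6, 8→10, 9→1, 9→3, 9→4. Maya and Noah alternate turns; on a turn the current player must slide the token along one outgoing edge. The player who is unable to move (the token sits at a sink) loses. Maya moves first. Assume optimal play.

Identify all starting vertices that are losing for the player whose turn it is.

1, 3, 10

Use the standard recursion: the mover loses at a terminal position; elsewhere, the mover wins exactly when some move hands the opponent an L position.
Every edge goes from a vertex to one that appears earlier in the order 10, 3, 7, 4, 1, 6, 9, 5, 2, 8, so processing vertices in that order labels each vertex after all of its successors.
10: no outgoing edge → L
3: no outgoing edge → L
7: W (go to 3, an L position)
4: W (go to 3, an L position)
1: L (sole option 4(W) is W)
6: W (go to 1, an L position)
9: W (go to 1, an L position)
5: W (go to 1, an L position)
2: W (go to 10, an L position)
8: W (go to 10, an L position)
The losing starting vertices are exactly the entries labelled L in this table (3 of them).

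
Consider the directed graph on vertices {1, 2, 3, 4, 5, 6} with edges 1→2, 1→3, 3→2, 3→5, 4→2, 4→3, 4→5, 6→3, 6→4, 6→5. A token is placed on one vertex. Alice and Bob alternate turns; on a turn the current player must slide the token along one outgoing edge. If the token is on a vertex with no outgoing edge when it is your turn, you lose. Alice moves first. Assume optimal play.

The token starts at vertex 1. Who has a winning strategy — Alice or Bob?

Positions with no move are L. A position that does have a move is losing for the player to move precisely when every available move leads to a winning position for the opponent. Fill in the labels:
Every edge goes from a vertex to one that appears earlier in the order 5, 2, 3, 4, 6, 1, so processing vertices in that order labels each vertex after all of its successors.
5: no outgoing edge → L
2: no outgoing edge → L
3: can move to 2, which is L ⇒ W
4: can move to 2, which is L ⇒ W
6: can move to 5, which is L ⇒ W
1: can move to 2, which is L ⇒ W
From 1 Alice can move to 2, reaching an L position.

Alice wins.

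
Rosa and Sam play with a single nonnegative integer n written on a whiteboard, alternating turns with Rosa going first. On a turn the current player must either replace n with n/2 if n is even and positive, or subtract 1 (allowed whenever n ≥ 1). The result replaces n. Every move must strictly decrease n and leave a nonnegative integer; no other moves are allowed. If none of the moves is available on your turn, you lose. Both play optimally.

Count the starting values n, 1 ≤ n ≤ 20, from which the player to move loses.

Use the standard recursion: the mover loses at a terminal position; elsewhere, the mover wins exactly when some move hands the opponent an L position.
n=0: no move → L
n=1: →0(L), so W
n=2: →1(W) only, which is W, so L
n=3: →2(L), so W
n=4: →2(L), so W
n=5: →4(W) only, which is W, so L
n=6: →5(L), so W
n=7: →6(W) only, which is W, so L
n=8: →7(L), so W
n=9: →8(W) only, which is W, so L
n=10: →5(L), so W
n=11: →10(W) only, which is W, so L
n=12: →11(L), so W
n=13: →12(W) only, which is W, so L
n=14: →7(L), so W
n=15: →14(W) only, which is W, so L
n=16: →15(L), so W
n=17: →16(W) only, which is W, so L
n=18: →9(L), so W
n=19: →18(W) only, which is W, so L
n=20: →19(L), so W
L entries with 1 ≤ n ≤ 20 (n=0 is outside the asked range and is not counted): n = 2, 5, 7, 9, 11, 13, 15, 17, 19; that makes 9.

9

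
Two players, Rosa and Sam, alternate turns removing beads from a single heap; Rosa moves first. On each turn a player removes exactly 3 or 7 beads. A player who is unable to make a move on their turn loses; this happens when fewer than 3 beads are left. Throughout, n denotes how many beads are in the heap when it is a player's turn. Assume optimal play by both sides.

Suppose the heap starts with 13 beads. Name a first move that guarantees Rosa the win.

Classify positions by backward induction: terminal positions (no move available) are L. From any other position, the mover wins iff some move reaches an L.
n=0: no move → L
n=1: no move → L
n=2: no move → L
n=3: can move to 0, which is L ⇒ W
n=4: can move to 1, which is L ⇒ W
n=5: can move to 2, which is L ⇒ W
n=6: the only move is to 3(W), a W ⇒ L
n=7: can move to 0, which is L ⇒ W
n=8: can move to 1, which is L ⇒ W
n=9: can move to 6, which is L ⇒ W
n=10: moves to 7(W), 3(W); every one is W ⇒ L
n=11: moves to 8(W), 4(W); every one is W ⇒ L
n=12: moves to 9(W), 5(W); every one is W ⇒ L
n=13: can move to 10, which is L ⇒ W
From 13, the L positions reachable in one move are: 10, 6. Any move reaching one of these is winning.

Remove 3, leaving 10.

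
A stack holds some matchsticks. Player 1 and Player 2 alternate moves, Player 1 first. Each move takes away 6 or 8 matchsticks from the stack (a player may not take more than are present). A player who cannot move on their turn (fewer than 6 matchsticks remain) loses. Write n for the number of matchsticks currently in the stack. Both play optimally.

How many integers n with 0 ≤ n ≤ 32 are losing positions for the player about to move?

Label each position W (a win for the player to move) or L (a loss). A position with no legal move is L; any other position is W exactly when some move reaches an L, and L when every move reaches a W.
n=0: no move → L
n=1: no move → L
n=2: no move → L
n=3: no move → L
n=4: no move → L
n=5: no move → L
n=6: reaches L-position 0 → W
n=7: reaches L-position 1 → W
n=8: reaches L-position 2 → W
n=9: reaches L-position 3 → W
n=10: reaches L-position 4 → W
n=11: reaches L-position 5 → W
n=12: reaches L-position 4 → W
n=13: reaches L-position 5 → W
n=14: only reaches 8(W), 6(W), all W → L
n=15: only reaches 9(W), 7(W), all W → L
n=16: only reaches 10(W), 8(W), all W → L
n=17: only reaches 11(W), 9(W), all W → L
n=18: only reaches 12(W), 10(W), all W → L
n=19: only reaches 13(W), 11(W), all W → L
n=20: reaches L-position 14 → W
n=21: reaches L-position 15 → W
n=22: reaches L-position 16 → W
n=23: reaches L-position 17 → W
n=24: reaches L-position 18 → W
n=25: reaches L-position 19 → W
n=26: reaches L-position 18 → W
n=27: reaches L-position 19 → W
n=28: only reaches 22(W), 20(W), all W → L
n=29: only reaches 23(W), 21(W), all W → L
n=30: only reaches 24(W), 22(W), all W → L
n=31: only reaches 25(W), 23(W), all W → L
n=32: only reaches 26(W), 24(W), all W → L
L entries with 0 ≤ n ≤ 32: n = 0, 1, 2, 3, 4, 5, 14, 15, 16, 17, 18, 19, 28, 29, 30, 31, 32; that makes 17.

17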